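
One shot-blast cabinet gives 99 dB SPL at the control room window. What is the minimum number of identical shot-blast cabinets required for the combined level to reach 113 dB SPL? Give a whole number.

Need L₁ + 10·log₁₀ N ≥ 113, i.e. log₁₀ N ≥ 1.40.
N ≥ 10^(14.0/10) = 25.119, so N = 26.

26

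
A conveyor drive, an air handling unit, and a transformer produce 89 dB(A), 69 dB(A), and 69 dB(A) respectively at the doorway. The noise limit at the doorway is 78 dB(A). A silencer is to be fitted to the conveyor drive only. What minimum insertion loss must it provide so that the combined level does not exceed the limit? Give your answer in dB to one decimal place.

12.3 dB

The untreated sources together contribute 10^(69/10) + 10^(69/10) = 1.589e+07, i.e. 72.01 dB(A).
The limit corresponds to 10^(78/10) = 6.310e+07; subtracting the fixed part leaves 4.721e+07 for the conveyor drive, i.e. 76.74 dB(A).
Required insertion loss = 89 − 76.74 = 12.26 dB.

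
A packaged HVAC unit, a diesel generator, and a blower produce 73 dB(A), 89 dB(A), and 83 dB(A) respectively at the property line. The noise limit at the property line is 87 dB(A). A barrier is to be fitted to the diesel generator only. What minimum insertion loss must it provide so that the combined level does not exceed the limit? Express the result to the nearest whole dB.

5 dB

Fixed contribution from the other sources: Σ 10^(L/10) = 10^(73/10) + 10^(83/10) = 2.195e+08 (83.41 dB(A)).
The limit corresponds to 10^(87/10) = 5.012e+08; subtracting the fixed part leaves 2.817e+08 for the diesel generator, i.e. 84.50 dB(A).
So the diesel generator must be reduced from 89 to 84.50 dB(A): IL = 4.50 dB.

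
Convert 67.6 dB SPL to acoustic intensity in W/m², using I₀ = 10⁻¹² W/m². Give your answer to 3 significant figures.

L = 10·log₁₀(I/I₀) ⇒ I = I₀·10^(L/10) = 10⁻¹² × 10^6.76.

5.75e-06 W/m²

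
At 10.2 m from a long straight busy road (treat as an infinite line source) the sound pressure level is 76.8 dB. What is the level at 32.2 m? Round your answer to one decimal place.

71.8 dB

Line-source attenuation: ΔL = 10·log₁₀(r₂/r₁) = 10·log₁₀(32.2/10.2) = 4.993 dB.
L₂ = 76.8 − 10·log₁₀(32.2/10.2) = 76.8 − 4.993 = 71.81 dB.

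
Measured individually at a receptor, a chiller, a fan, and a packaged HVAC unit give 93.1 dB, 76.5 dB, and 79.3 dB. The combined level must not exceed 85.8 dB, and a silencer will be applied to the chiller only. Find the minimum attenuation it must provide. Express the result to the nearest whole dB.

9 dB

Everything except the chiller sums to 10^(76.5/10) + 10^(79.3/10) = 1.298e+08 in linear terms, 81.13 dB.
The limit corresponds to 10^(85.8/10) = 3.802e+08; subtracting the fixed part leaves 2.504e+08 for the chiller, i.e. 83.99 dB.
Required insertion loss = 93.1 − 83.99 = 9.11 dB.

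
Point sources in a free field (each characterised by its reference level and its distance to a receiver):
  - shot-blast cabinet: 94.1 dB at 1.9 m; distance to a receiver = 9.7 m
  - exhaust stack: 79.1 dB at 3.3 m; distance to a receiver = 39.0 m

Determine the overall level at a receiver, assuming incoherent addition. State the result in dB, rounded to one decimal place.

80.0 dB

Apply inverse-square spreading to bring every level to the receiver, then sum 10^(L/10).
shot-blast cabinet: 94.1 − 20·log₁₀(9.7/1.9) = 94.1 − 14.16 = 79.94 dB.
exhaust stack: 79.1 − 20·log₁₀(39.0/3.3) = 79.1 − 21.45 = 57.65 dB.
Σ 10^(L/10) = 9.920e+07 → L_total = 10·log₁₀(9.920e+07) = 79.97 dB.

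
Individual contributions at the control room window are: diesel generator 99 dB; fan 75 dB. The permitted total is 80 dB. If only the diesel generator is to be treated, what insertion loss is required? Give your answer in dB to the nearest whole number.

21 dB

The untreated sources together contribute 10^(75/10) = 3.162e+07, i.e. 75.00 dB.
The limit corresponds to 10^(80/10) = 1.000e+08; subtracting the fixed part leaves 6.838e+07 for the diesel generator, i.e. 78.35 dB.
So the diesel generator must be reduced from 99 to 78.35 dB: IL = 20.65 dB.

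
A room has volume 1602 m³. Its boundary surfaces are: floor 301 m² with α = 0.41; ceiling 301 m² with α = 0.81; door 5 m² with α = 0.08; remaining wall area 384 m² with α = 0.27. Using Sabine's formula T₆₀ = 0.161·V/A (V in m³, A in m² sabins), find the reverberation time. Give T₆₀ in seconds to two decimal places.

0.55 s

A = Σ Sᵢαᵢ = 301·0.41 + 301·0.81 + 5·0.08 + 384·0.27 = 471.30 m².
T₆₀ = 0.161·V/A = 0.161·1602/471.30 = 0.547 s.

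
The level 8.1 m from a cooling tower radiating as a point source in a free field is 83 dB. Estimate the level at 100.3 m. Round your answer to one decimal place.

61.1 dB

Spherical spreading from a point source gives a 20·log₁₀(r₂/r₁) drop.
L₂ = 83 − 20·log₁₀(100.3/8.1) = 83 − 21.856 = 61.14 dB.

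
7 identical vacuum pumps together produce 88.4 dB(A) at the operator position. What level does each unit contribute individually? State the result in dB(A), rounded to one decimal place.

Dividing the total intensity by 7 lowers the level by 10·log₁₀ 7 = 8.451 dB: L₁ = 88.4 − 8.451.

79.9 dB(A)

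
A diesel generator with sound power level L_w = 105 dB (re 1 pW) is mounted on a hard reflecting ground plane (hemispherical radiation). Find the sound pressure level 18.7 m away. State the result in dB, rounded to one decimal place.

Free-field hemispherical radiation: L_p = L_w − 10·log₁₀(2π·r²), r = 18.7 m.
2π·r² = 2197 m², 10·log₁₀ of that is 33.419 dB.
L_p = 105 − 33.419 = 71.58 dB.

71.6 dB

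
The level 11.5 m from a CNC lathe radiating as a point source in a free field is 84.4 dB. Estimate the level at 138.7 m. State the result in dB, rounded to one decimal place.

For a point source, L₂ = L₁ − 20·log₁₀(r₂/r₁).
L₂ = 84.4 − 20·log₁₀(138.7/11.5) = 84.4 − 21.628 = 62.77 dB.

62.8 dB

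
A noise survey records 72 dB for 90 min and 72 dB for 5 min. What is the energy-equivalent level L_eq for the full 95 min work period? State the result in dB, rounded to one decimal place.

L_eq = 10·log₁₀[(1/T)·Σ tᵢ·10^(Lᵢ/10)] with T = 95 min.
Σ tᵢ·10^(Lᵢ/10) = 90·10^(72/10) + 5·10^(72/10) = 1.506e+09.
L_eq = 10·log₁₀(1.506e+09/95) = 72.00 dB.

72.0 dB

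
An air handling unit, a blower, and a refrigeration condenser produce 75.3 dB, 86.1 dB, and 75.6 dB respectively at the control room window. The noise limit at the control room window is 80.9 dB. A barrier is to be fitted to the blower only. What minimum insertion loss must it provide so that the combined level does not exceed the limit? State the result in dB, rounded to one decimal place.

8.9 dB

Everything except the blower sums to 10^(75.3/10) + 10^(75.6/10) = 7.019e+07 in linear terms, 78.46 dB.
The limit corresponds to 10^(80.9/10) = 1.230e+08; subtracting the fixed part leaves 5.283e+07 for the blower, i.e. 77.23 dB.
Required insertion loss = 86.1 − 77.23 = 8.87 dB.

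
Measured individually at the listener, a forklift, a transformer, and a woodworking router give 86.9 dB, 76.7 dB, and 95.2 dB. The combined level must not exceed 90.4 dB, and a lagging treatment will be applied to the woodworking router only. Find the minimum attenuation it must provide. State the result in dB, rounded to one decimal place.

Fixed contribution from the other sources: Σ 10^(L/10) = 10^(86.9/10) + 10^(76.7/10) = 5.366e+08 (87.30 dB).
The limit corresponds to 10^(90.4/10) = 1.096e+09; subtracting the fixed part leaves 5.599e+08 for the woodworking router, i.e. 87.48 dB.
So the woodworking router must be reduced from 95.2 to 87.48 dB: IL = 7.72 dB.

7.7 dB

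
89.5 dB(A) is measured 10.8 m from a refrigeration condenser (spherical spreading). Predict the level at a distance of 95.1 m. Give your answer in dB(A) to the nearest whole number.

71 dB(A)

For a point source, L₂ = L₁ − 20·log₁₀(r₂/r₁).
L₂ = 89.5 − 20·log₁₀(95.1/10.8) = 89.5 − 18.895 = 70.60 dB(A).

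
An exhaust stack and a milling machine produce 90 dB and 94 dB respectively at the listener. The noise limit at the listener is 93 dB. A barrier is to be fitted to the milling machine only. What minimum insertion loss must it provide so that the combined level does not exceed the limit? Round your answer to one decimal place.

The untreated sources together contribute 10^(90/10) = 1.000e+09, i.e. 90.00 dB.
The limit corresponds to 10^(93/10) = 1.995e+09; subtracting the fixed part leaves 9.953e+08 for the milling machine, i.e. 89.98 dB.
So the milling machine must be reduced from 94 to 89.98 dB: IL = 4.02 dB.

4.0 dB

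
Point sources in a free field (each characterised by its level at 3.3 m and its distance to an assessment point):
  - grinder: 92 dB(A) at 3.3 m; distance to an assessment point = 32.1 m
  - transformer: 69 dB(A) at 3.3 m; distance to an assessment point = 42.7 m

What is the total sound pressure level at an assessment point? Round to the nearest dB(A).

Propagate each source to the receiver with L = L_ref − 20·log₁₀(r/r_ref), then add intensities.
grinder: 92 − 20·log₁₀(32.1/3.3) = 92 − 19.76 = 72.24 dB(A).
transformer: 69 − 20·log₁₀(42.7/3.3) = 69 − 22.24 = 46.76 dB(A).
Σ 10^(L/10) = 1.680e+07 → L_total = 10·log₁₀(1.680e+07) = 72.25 dB(A).

72 dB(A)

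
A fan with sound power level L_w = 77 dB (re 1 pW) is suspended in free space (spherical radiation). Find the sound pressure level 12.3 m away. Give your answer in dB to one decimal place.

44.2 dB

The power spreads over a sphere of area 4π·r², so L_p = L_w − 10·log₁₀(4π·r²).
4π·r² = 1901 m², 10·log₁₀ of that is 32.790 dB.
L_p = 77 − 32.790 = 44.21 dB.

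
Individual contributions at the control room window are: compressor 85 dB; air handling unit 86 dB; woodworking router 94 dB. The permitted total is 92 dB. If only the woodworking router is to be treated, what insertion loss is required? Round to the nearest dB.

Fixed contribution from the other sources: Σ 10^(L/10) = 10^(85/10) + 10^(86/10) = 7.143e+08 (88.54 dB).
The limit corresponds to 10^(92/10) = 1.585e+09; subtracting the fixed part leaves 8.706e+08 for the woodworking router, i.e. 89.40 dB.
So the woodworking router must be reduced from 94 to 89.40 dB: IL = 4.60 dB.

5 dB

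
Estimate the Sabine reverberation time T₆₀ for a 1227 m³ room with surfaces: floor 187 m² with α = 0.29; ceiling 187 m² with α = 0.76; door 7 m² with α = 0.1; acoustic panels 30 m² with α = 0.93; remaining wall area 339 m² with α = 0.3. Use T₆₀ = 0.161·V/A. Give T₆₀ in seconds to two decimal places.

0.60 s

Total absorption A = 187·0.29 + 187·0.76 + 7·0.1 + 30·0.93 + 339·0.3 = 326.65 m² sabins.
T₆₀ = 0.161·V/A = 0.161·1227/326.65 = 0.605 s.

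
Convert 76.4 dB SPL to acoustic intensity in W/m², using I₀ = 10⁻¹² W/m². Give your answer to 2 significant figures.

4.4e-05 W/m²

I = I₀·10^(L/10) = 10⁻¹² × 10^(76.4/10) = 10^(-4.360).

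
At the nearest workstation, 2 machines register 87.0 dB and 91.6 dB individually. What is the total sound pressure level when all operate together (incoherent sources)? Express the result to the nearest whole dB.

For uncorrelated sources the intensities add, so convert each level to linear form, sum, and take 10·log₁₀ of the total.
Σ 10^(L/10) = 10^(87.0/10) + 10^(91.6/10) = 1.947e+09.
L_total = 10·log₁₀(1.947e+09) = 92.89 dB.

93 dB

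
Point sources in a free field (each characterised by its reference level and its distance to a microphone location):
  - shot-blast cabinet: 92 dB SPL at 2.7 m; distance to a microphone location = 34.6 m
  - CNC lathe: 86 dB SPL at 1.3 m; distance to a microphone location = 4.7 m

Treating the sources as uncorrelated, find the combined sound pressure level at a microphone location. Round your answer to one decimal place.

Propagate each source to the receiver with L = L_ref − 20·log₁₀(r/r_ref), then add intensities.
shot-blast cabinet: 92 − 20·log₁₀(34.6/2.7) = 92 − 22.15 = 69.85 dB SPL.
CNC lathe: 86 − 20·log₁₀(4.7/1.3) = 86 − 11.16 = 74.84 dB SPL.
Σ 10^(L/10) = 4.011e+07 → L_total = 10·log₁₀(4.011e+07) = 76.03 dB SPL.

76.0 dB SPL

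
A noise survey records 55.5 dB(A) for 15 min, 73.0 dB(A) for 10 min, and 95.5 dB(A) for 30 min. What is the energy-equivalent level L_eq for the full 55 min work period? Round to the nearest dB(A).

93 dB(A)

L_eq = 10·log₁₀[(1/T)·Σ tᵢ·10^(Lᵢ/10)] with T = 55 min.
Σ tᵢ·10^(Lᵢ/10) = 15·10^(55.5/10) + 10·10^(73.0/10) + 30·10^(95.5/10) = 1.066e+11.
L_eq = 10·log₁₀(1.066e+11/55) = 92.88 dB(A).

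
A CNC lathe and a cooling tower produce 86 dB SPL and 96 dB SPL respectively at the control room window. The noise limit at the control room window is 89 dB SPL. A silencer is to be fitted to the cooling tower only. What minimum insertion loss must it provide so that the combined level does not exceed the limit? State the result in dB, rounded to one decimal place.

Fixed contribution from the other source: Σ 10^(L/10) = 10^(86/10) = 3.981e+08 (86.00 dB SPL).
The limit corresponds to 10^(89/10) = 7.943e+08; subtracting the fixed part leaves 3.962e+08 for the cooling tower, i.e. 85.98 dB SPL.
So the cooling tower must be reduced from 96 to 85.98 dB SPL: IL = 10.02 dB.

10.0 dB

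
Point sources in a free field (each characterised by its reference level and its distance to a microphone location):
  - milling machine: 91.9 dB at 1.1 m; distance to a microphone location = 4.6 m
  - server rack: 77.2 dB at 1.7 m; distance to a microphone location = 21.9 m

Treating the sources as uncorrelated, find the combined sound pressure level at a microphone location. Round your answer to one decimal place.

First find each source's level at the receiver (point-source: −20·log₁₀(r/r_ref)), then combine on an intensity basis.
milling machine: 91.9 − 20·log₁₀(4.6/1.1) = 91.9 − 12.43 = 79.47 dB.
server rack: 77.2 − 20·log₁₀(21.9/1.7) = 77.2 − 22.20 = 55.00 dB.
Σ 10^(L/10) = 8.888e+07 → L_total = 10·log₁₀(8.888e+07) = 79.49 dB.

79.5 dB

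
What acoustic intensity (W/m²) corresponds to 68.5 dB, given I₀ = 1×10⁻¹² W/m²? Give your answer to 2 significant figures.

7.1e-06 W/m²

L = 10·log₁₀(I/I₀) ⇒ I = I₀·10^(L/10) = 10⁻¹² × 10^6.85.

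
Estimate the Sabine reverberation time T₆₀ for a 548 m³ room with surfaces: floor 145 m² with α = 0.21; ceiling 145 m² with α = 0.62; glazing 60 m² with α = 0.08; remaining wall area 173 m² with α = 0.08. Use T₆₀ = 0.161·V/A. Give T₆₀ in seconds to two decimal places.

0.63 s

A = Σ Sᵢαᵢ = 145·0.21 + 145·0.62 + 60·0.08 + 173·0.08 = 138.99 m².
T₆₀ = 0.161 × 548 / 138.99 = 0.635 s.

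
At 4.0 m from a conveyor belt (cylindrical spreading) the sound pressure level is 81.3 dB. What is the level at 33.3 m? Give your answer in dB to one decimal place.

72.1 dB

Cylindrical spreading from a line source gives a 10·log₁₀(r₂/r₁) drop.
L₂ = 81.3 − 10·log₁₀(33.3/4.0) = 81.3 − 9.204 = 72.10 dB.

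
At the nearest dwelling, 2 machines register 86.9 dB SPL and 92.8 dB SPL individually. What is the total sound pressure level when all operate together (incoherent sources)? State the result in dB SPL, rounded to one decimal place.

93.8 dB SPL

Incoherent sources combine by intensity addition: L_total = 10·log₁₀(Σ 10^(L_i/10)).
Σ 10^(L/10) = 10^(86.9/10) + 10^(92.8/10) = 2.395e+09.
L_total = 10·log₁₀(2.395e+09) = 93.79 dB SPL.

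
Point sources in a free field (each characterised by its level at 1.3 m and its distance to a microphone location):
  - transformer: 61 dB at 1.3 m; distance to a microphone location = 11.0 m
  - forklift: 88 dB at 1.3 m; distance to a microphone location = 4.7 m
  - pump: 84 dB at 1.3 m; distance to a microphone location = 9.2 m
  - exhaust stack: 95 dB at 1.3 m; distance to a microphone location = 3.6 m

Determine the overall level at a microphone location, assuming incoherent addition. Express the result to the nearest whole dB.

Propagate each source to the receiver with L = L_ref − 20·log₁₀(r/r_ref), then add intensities.
transformer: 61 − 20·log₁₀(11.0/1.3) = 61 − 18.55 = 42.45 dB.
forklift: 88 − 20·log₁₀(4.7/1.3) = 88 − 11.16 = 76.84 dB.
pump: 84 − 20·log₁₀(9.2/1.3) = 84 − 17.00 = 67.00 dB.
exhaust stack: 95 − 20·log₁₀(3.6/1.3) = 95 − 8.85 = 86.15 dB.
Σ 10^(L/10) = 4.657e+08 → L_total = 10·log₁₀(4.657e+08) = 86.68 dB.

87 dB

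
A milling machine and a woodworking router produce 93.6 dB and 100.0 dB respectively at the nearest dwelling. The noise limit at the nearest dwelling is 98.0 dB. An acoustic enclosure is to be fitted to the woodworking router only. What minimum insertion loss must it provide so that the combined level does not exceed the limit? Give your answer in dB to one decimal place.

4.0 dB

Everything except the woodworking router sums to 10^(93.6/10) = 2.291e+09 in linear terms, 93.60 dB.
The limit corresponds to 10^(98.0/10) = 6.310e+09; subtracting the fixed part leaves 4.019e+09 for the woodworking router, i.e. 96.04 dB.
Required insertion loss = 100.0 − 96.04 = 3.96 dB.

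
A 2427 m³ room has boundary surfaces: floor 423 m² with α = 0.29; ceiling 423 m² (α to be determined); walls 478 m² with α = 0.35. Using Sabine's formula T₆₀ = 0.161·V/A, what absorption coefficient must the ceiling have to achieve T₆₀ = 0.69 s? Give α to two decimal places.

A = 0.161·V/T₆₀ = 0.161·2427/0.69 = 566.30 m² sabins.
Absorption from the other surfaces = 423·0.29 + 478·0.35 = 289.97 m², so the ceiling must supply 276.33 m² over 423 m².
α = 276.33/423 = 0.653.

0.65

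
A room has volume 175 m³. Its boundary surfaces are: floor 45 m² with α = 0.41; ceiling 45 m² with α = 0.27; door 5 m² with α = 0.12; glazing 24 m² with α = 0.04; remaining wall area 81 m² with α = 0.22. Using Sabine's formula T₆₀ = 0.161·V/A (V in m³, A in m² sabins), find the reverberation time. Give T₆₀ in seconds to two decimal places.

Summing Sᵢαᵢ: 45·0.41 + 45·0.27 + 5·0.12 + 24·0.04 + 81·0.22 = 49.98 m².
T₆₀ = 0.161·V/A = 0.161·175/49.98 = 0.564 s.

0.56 s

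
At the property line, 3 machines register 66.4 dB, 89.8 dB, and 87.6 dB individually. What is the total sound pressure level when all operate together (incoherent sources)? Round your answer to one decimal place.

91.9 dB

Incoherent sources combine by intensity addition: L_total = 10·log₁₀(Σ 10^(L_i/10)).
Σ 10^(L/10) = 10^(66.4/10) + 10^(89.8/10) + 10^(87.6/10) = 1.535e+09.
L_total = 10·log₁₀(1.535e+09) = 91.86 dB.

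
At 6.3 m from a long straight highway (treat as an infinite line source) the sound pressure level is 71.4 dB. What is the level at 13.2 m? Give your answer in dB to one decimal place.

68.2 dB

Line-source attenuation: ΔL = 10·log₁₀(r₂/r₁) = 10·log₁₀(13.2/6.3) = 3.212 dB.
L₂ = 71.4 − 10·log₁₀(13.2/6.3) = 71.4 − 3.212 = 68.19 dB.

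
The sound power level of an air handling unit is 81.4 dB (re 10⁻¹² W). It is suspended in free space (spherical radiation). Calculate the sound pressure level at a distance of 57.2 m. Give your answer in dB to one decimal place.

L_p = L_w − 10·log₁₀(4π·r²) with r = 57.2 m.
4π·r² = 4.112e+04 m², 10·log₁₀ of that is 46.140 dB.
L_p = 81.4 − 46.140 = 35.26 dB.

35.3 dB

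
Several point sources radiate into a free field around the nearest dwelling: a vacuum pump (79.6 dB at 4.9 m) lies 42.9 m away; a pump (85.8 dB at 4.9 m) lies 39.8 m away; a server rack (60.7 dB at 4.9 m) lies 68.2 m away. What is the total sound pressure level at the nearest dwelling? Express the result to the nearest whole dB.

68 dB

Apply inverse-square spreading to bring every level to the receiver, then sum 10^(L/10).
vacuum pump: 79.6 − 20·log₁₀(42.9/4.9) = 79.6 − 18.85 = 60.75 dB.
pump: 85.8 − 20·log₁₀(39.8/4.9) = 85.8 − 18.19 = 67.61 dB.
server rack: 60.7 − 20·log₁₀(68.2/4.9) = 60.7 − 22.87 = 37.83 dB.
Σ 10^(L/10) = 6.959e+06 → L_total = 10·log₁₀(6.959e+06) = 68.43 dB.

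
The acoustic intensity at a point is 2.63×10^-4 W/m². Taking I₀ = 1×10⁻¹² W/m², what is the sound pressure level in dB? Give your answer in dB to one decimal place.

Dividing by I₀ shifts the exponent by 12: I/I₀ = 2.63×10^8.
L = 10·(0.4200 + 8) = 84.20 dB.

84.2 dB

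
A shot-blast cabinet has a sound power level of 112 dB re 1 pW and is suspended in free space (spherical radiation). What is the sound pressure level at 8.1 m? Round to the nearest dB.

83 dB

Free-field spherical radiation: L_p = L_w − 10·log₁₀(4π·r²), r = 8.1 m.
4π·r² = 824.5 m², 10·log₁₀ of that is 29.162 dB.
L_p = 112 − 29.162 = 82.84 dB.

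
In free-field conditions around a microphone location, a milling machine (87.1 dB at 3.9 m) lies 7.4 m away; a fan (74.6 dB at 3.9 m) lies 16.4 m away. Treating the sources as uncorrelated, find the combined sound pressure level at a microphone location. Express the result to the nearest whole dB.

82 dB

Apply inverse-square spreading to bring every level to the receiver, then sum 10^(L/10).
milling machine: 87.1 − 20·log₁₀(7.4/3.9) = 87.1 − 5.56 = 81.54 dB.
fan: 74.6 − 20·log₁₀(16.4/3.9) = 74.6 − 12.48 = 62.12 dB.
Σ 10^(L/10) = 1.441e+08 → L_total = 10·log₁₀(1.441e+08) = 81.59 dB.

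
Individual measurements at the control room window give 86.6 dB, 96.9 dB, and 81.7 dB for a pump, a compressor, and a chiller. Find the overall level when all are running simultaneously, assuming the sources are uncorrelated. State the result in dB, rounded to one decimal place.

97.4 dB

Incoherent sources combine by intensity addition: L_total = 10·log₁₀(Σ 10^(L_i/10)).
Σ 10^(L/10) = 10^(86.6/10) + 10^(96.9/10) + 10^(81.7/10) = 5.503e+09.
L_total = 10·log₁₀(5.503e+09) = 97.41 dB.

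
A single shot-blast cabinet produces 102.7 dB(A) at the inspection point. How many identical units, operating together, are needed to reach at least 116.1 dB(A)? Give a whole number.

N identical sources give L₁ + 10·log₁₀ N, so require 10·log₁₀ N ≥ 116.1 − 102.7 = 13.4 dB.
N ≥ 10^(13.4/10) = 21.878, so N = 22.

22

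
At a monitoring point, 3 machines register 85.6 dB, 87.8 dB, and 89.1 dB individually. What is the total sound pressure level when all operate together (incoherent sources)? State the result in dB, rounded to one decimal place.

92.5 dB

Incoherent sources combine by intensity addition: L_total = 10·log₁₀(Σ 10^(L_i/10)).
Σ 10^(L/10) = 10^(85.6/10) + 10^(87.8/10) + 10^(89.1/10) = 1.778e+09.
L_total = 10·log₁₀(1.778e+09) = 92.50 dB.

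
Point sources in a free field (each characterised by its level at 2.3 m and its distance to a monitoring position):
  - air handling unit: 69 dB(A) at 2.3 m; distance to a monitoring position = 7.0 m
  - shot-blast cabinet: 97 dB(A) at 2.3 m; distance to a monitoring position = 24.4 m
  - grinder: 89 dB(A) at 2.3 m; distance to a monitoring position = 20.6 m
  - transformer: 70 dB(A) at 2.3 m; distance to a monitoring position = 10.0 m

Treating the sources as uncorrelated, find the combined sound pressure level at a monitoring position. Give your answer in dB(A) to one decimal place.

77.5 dB(A)

Apply inverse-square spreading to bring every level to the receiver, then sum 10^(L/10).
air handling unit: 69 − 20·log₁₀(7.0/2.3) = 69 − 9.67 = 59.33 dB(A).
shot-blast cabinet: 97 − 20·log₁₀(24.4/2.3) = 97 − 20.51 = 76.49 dB(A).
grinder: 89 − 20·log₁₀(20.6/2.3) = 89 − 19.04 = 69.96 dB(A).
transformer: 70 − 20·log₁₀(10.0/2.3) = 70 − 12.77 = 57.23 dB(A).
Σ 10^(L/10) = 5.582e+07 → L_total = 10·log₁₀(5.582e+07) = 77.47 dB(A).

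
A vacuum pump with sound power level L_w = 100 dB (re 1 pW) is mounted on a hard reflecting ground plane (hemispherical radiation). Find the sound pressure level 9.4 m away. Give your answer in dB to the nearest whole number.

Free-field hemispherical radiation: L_p = L_w − 10·log₁₀(2π·r²), r = 9.4 m.
2π·r² = 555.2 m², 10·log₁₀ of that is 27.444 dB.
L_p = 100 − 27.444 = 72.56 dB.

73 dB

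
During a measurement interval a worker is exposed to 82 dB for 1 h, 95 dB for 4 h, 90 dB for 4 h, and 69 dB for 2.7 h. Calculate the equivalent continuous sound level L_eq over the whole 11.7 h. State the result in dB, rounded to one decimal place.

Weight each interval's intensity by its duration and average over T = 11.7 h:
Σ tᵢ·10^(Lᵢ/10) = 1·10^(82/10) + 4·10^(95/10) + 4·10^(90/10) + 2.7·10^(69/10) = 1.683e+10.
L_eq = 10·log₁₀(1.683e+10/11.7) = 91.58 dB.

91.6 dB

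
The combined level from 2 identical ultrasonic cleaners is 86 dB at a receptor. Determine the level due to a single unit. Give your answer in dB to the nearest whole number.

83 dB

Dividing the total intensity by 2 lowers the level by 10·log₁₀ 2 = 3.010 dB: L₁ = 86 − 3.010.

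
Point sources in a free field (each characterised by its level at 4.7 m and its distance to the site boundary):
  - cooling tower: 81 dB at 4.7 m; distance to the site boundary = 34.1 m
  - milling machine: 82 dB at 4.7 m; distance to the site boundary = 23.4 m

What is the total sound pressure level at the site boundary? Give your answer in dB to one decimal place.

69.4 dB

First find each source's level at the receiver (point-source: −20·log₁₀(r/r_ref)), then combine on an intensity basis.
cooling tower: 81 − 20·log₁₀(34.1/4.7) = 81 − 17.21 = 63.79 dB.
milling machine: 82 − 20·log₁₀(23.4/4.7) = 82 − 13.94 = 68.06 dB.
Σ 10^(L/10) = 8.785e+06 → L_total = 10·log₁₀(8.785e+06) = 69.44 dB.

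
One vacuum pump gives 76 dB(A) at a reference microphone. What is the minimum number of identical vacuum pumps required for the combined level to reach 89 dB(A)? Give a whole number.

20

Need L₁ + 10·log₁₀ N ≥ 89, i.e. log₁₀ N ≥ 1.30.
N ≥ 10^(13.0/10) = 19.953, so N = 20.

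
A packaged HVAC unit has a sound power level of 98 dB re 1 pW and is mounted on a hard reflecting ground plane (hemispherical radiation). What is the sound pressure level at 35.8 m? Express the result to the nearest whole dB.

59 dB

The power spreads over a hemisphere of area 2π·r², so L_p = L_w − 10·log₁₀(2π·r²).
2π·r² = 8053 m², 10·log₁₀ of that is 39.059 dB.
L_p = 98 − 39.059 = 58.94 dB.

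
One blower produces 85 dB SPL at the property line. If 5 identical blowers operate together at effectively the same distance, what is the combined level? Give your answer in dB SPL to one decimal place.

92.0 dB SPL

L_total = L₁ + 10·log₁₀ N for N identical incoherent sources.
L_total = 85 + 10·log₁₀(5) = 85 + 6.990 = 91.99 dB SPL.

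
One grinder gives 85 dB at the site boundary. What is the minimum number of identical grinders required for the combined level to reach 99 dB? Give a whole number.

Need L₁ + 10·log₁₀ N ≥ 99, i.e. log₁₀ N ≥ 1.40.
N ≥ 10^(14.0/10) = 25.119, so N = 26.

26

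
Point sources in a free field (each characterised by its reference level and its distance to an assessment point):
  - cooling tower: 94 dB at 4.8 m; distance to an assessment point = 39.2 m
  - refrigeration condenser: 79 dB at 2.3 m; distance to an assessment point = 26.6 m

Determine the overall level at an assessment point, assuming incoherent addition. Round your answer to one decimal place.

75.8 dB

Propagate each source to the receiver with L = L_ref − 20·log₁₀(r/r_ref), then add intensities.
cooling tower: 94 − 20·log₁₀(39.2/4.8) = 94 − 18.24 = 75.76 dB.
refrigeration condenser: 79 − 20·log₁₀(26.6/2.3) = 79 − 21.26 = 57.74 dB.
Σ 10^(L/10) = 3.826e+07 → L_total = 10·log₁₀(3.826e+07) = 75.83 dB.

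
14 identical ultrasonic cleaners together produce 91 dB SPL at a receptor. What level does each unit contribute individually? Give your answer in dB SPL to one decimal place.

79.5 dB SPL

For N identical incoherent sources L_total = L₁ + 10·log₁₀ N, so L₁ = 91 − 10·log₁₀(14) = 91 − 11.461.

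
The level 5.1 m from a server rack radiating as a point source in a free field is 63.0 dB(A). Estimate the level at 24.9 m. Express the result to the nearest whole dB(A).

49 dB(A)

Spherical spreading from a point source gives a 20·log₁₀(r₂/r₁) drop.
L₂ = 63.0 − 20·log₁₀(24.9/5.1) = 63.0 − 13.773 = 49.23 dB(A).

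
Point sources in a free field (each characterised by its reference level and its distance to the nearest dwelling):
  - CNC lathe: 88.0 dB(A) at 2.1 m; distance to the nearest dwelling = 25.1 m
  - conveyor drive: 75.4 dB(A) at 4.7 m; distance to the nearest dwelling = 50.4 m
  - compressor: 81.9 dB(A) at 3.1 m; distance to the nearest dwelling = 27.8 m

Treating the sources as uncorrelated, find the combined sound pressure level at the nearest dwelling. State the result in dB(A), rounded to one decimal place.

68.2 dB(A)

First find each source's level at the receiver (point-source: −20·log₁₀(r/r_ref)), then combine on an intensity basis.
CNC lathe: 88.0 − 20·log₁₀(25.1/2.1) = 88.0 − 21.55 = 66.45 dB(A).
conveyor drive: 75.4 − 20·log₁₀(50.4/4.7) = 75.4 − 20.61 = 54.79 dB(A).
compressor: 81.9 − 20·log₁₀(27.8/3.1) = 81.9 − 19.05 = 62.85 dB(A).
Σ 10^(L/10) = 6.644e+06 → L_total = 10·log₁₀(6.644e+06) = 68.22 dB(A).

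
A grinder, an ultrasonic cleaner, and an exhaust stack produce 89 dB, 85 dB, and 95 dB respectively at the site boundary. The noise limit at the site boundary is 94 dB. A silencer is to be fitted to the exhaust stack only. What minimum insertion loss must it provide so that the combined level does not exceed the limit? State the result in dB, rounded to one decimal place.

3.5 dB

The untreated sources together contribute 10^(89/10) + 10^(85/10) = 1.111e+09, i.e. 90.46 dB.
The limit corresponds to 10^(94/10) = 2.512e+09; subtracting the fixed part leaves 1.401e+09 for the exhaust stack, i.e. 91.47 dB.
Required insertion loss = 95 − 91.47 = 3.53 dB.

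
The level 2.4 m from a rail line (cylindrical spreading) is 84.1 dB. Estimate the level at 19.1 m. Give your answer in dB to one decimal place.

Cylindrical spreading from a line source gives a 10·log₁₀(r₂/r₁) drop.
L₂ = 84.1 − 10·log₁₀(19.1/2.4) = 84.1 − 9.008 = 75.09 dB.

75.1 dB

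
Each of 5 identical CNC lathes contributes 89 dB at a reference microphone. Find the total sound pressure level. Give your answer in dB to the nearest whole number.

L_total = L₁ + 10·log₁₀ N for N identical incoherent sources.
L_total = 89 + 10·log₁₀(5) = 89 + 6.990 = 95.99 dB.

96 dB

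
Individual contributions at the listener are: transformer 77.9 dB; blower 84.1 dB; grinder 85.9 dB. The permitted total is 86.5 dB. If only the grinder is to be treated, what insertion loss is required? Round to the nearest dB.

5 dB

Fixed contribution from the other sources: Σ 10^(L/10) = 10^(77.9/10) + 10^(84.1/10) = 3.187e+08 (85.03 dB).
The limit corresponds to 10^(86.5/10) = 4.467e+08; subtracting the fixed part leaves 1.280e+08 for the grinder, i.e. 81.07 dB.
So the grinder must be reduced from 85.9 to 81.07 dB: IL = 4.83 dB.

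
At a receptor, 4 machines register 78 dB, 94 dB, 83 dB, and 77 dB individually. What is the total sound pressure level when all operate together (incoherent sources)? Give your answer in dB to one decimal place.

For uncorrelated sources the intensities add, so convert each level to linear form, sum, and take 10·log₁₀ of the total.
Σ 10^(L/10) = 10^(78/10) + 10^(94/10) + 10^(83/10) + 10^(77/10) = 2.825e+09.
L_total = 10·log₁₀(2.825e+09) = 94.51 dB.

94.5 dB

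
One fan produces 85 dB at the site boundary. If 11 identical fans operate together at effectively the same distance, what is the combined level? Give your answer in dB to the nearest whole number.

L_total = L₁ + 10·log₁₀ N for N identical incoherent sources.
L_total = 85 + 10·log₁₀(11) = 85 + 10.414 = 95.41 dB.

95 dB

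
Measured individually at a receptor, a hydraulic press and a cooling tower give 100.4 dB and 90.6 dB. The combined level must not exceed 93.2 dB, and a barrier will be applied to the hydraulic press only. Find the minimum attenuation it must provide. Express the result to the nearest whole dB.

11 dB

Fixed contribution from the other source: Σ 10^(L/10) = 10^(90.6/10) = 1.148e+09 (90.60 dB).
The limit corresponds to 10^(93.2/10) = 2.089e+09; subtracting the fixed part leaves 9.411e+08 for the hydraulic press, i.e. 89.74 dB.
So the hydraulic press must be reduced from 100.4 to 89.74 dB: IL = 10.66 dB.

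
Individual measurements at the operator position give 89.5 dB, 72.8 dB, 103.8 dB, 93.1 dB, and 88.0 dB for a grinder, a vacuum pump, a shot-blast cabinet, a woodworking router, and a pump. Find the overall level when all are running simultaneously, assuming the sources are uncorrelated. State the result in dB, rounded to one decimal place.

For uncorrelated sources the intensities add, so convert each level to linear form, sum, and take 10·log₁₀ of the total.
Σ 10^(L/10) = 10^(89.5/10) + 10^(72.8/10) + 10^(103.8/10) + 10^(93.1/10) + 10^(88.0/10) = 2.757e+10.
L_total = 10·log₁₀(2.757e+10) = 104.40 dB.

104.4 dB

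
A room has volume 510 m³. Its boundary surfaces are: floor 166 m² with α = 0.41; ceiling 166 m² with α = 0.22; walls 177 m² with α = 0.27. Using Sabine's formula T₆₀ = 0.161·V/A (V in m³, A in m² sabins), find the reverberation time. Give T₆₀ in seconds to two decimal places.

0.54 s

Summing Sᵢαᵢ: 166·0.41 + 166·0.22 + 177·0.27 = 152.37 m².
T₆₀ = 0.161·V/A = 0.161·510/152.37 = 0.539 s.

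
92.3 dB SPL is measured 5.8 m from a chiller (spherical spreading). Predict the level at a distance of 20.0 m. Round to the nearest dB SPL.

Spherical spreading from a point source gives a 20·log₁₀(r₂/r₁) drop.
L₂ = 92.3 − 20·log₁₀(20.0/5.8) = 92.3 − 10.752 = 81.55 dB SPL.

82 dB SPL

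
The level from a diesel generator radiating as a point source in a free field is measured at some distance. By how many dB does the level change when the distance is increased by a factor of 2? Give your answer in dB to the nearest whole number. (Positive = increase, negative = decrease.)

-6 dB

Point-source spreading: ΔL = −20·log₁₀(r₂/r₁).
ΔL = −20·log₁₀(2) = -6.02 dB.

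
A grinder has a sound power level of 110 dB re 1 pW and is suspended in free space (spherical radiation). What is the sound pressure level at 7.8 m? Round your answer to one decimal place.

Free-field spherical radiation: L_p = L_w − 10·log₁₀(4π·r²), r = 7.8 m.
4π·r² = 764.5 m², 10·log₁₀ of that is 28.834 dB.
L_p = 110 − 28.834 = 81.17 dB.

81.2 dB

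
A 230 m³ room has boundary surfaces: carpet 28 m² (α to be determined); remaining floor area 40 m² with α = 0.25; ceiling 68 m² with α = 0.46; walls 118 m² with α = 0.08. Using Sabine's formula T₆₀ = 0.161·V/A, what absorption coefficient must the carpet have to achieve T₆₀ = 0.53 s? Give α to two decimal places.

Required total absorption A = 0.161·230/0.53 = 69.87 m².
Absorption from the other surfaces = 40·0.25 + 68·0.46 + 118·0.08 = 50.72 m², so the carpet must supply 19.15 m² over 28 m².
α = 19.15/28 = 0.684.

0.68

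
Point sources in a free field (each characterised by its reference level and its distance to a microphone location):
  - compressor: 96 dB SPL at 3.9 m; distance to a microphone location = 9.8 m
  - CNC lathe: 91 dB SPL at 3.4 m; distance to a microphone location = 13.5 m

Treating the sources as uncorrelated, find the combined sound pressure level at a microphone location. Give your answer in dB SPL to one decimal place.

Propagate each source to the receiver with L = L_ref − 20·log₁₀(r/r_ref), then add intensities.
compressor: 96 − 20·log₁₀(9.8/3.9) = 96 − 8.00 = 88.00 dB SPL.
CNC lathe: 91 − 20·log₁₀(13.5/3.4) = 91 − 11.98 = 79.02 dB SPL.
Σ 10^(L/10) = 7.103e+08 → L_total = 10·log₁₀(7.103e+08) = 88.51 dB SPL.

88.5 dB SPL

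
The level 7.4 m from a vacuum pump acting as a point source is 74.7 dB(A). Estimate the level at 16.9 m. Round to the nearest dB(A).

68 dB(A)

Point-source attenuation: ΔL = 20·log₁₀(r₂/r₁) = 20·log₁₀(16.9/7.4) = 7.173 dB.
L₂ = 74.7 − 20·log₁₀(16.9/7.4) = 74.7 − 7.173 = 67.53 dB(A).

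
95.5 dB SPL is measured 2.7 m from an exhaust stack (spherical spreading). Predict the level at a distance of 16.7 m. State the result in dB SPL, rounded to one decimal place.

79.7 dB SPL

For a point source, L₂ = L₁ − 20·log₁₀(r₂/r₁).
L₂ = 95.5 − 20·log₁₀(16.7/2.7) = 95.5 − 15.827 = 79.67 dB SPL.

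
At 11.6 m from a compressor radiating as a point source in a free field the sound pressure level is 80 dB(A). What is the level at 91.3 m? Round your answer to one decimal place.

62.1 dB(A)

Point-source attenuation: ΔL = 20·log₁₀(r₂/r₁) = 20·log₁₀(91.3/11.6) = 17.920 dB.
L₂ = 80 − 20·log₁₀(91.3/11.6) = 80 − 17.920 = 62.08 dB(A).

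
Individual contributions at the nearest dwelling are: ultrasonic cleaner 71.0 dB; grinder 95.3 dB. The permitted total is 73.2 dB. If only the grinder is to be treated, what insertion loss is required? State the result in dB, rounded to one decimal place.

26.1 dB

Fixed contribution from the other source: Σ 10^(L/10) = 10^(71.0/10) = 1.259e+07 (71.00 dB).
The limit corresponds to 10^(73.2/10) = 2.089e+07; subtracting the fixed part leaves 8.304e+06 for the grinder, i.e. 69.19 dB.
Required insertion loss = 95.3 − 69.19 = 26.11 dB.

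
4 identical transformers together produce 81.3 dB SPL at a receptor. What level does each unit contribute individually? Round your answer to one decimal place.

75.3 dB SPL

4 equal contributions raise the level by 10·log₁₀ 4 = 6.021 dB, so each unit alone gives 81.3 − 6.021.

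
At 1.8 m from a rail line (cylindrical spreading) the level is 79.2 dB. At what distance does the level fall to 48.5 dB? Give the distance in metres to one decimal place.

The 30.7 dB drop corresponds to a distance ratio of 10^(30.7/10) for a line source.
r₂ = 1.8·10^((79.2−48.5)/10) = 1.8·10^(30.7/10) = 2114.82 m.

2114.8 m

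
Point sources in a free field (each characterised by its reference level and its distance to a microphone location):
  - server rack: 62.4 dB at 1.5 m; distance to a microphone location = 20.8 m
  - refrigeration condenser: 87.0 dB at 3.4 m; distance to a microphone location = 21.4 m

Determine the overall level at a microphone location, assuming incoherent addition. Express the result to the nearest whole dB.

Apply inverse-square spreading to bring every level to the receiver, then sum 10^(L/10).
server rack: 62.4 − 20·log₁₀(20.8/1.5) = 62.4 − 22.84 = 39.56 dB.
refrigeration condenser: 87.0 − 20·log₁₀(21.4/3.4) = 87.0 − 15.98 = 71.02 dB.
Σ 10^(L/10) = 1.266e+07 → L_total = 10·log₁₀(1.266e+07) = 71.02 dB.

71 dB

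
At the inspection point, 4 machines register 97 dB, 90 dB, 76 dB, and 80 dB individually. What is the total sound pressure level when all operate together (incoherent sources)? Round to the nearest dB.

98 dB

Incoherent sources combine by intensity addition: L_total = 10·log₁₀(Σ 10^(L_i/10)).
Σ 10^(L/10) = 10^(97/10) + 10^(90/10) + 10^(76/10) + 10^(80/10) = 6.152e+09.
L_total = 10·log₁₀(6.152e+09) = 97.89 dB.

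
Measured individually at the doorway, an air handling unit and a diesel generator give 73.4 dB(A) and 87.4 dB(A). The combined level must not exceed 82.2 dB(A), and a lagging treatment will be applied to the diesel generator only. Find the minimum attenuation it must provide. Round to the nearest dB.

6 dB

Fixed contribution from the other source: Σ 10^(L/10) = 10^(73.4/10) = 2.188e+07 (73.40 dB(A)).
The limit corresponds to 10^(82.2/10) = 1.660e+08; subtracting the fixed part leaves 1.441e+08 for the diesel generator, i.e. 81.59 dB(A).
So the diesel generator must be reduced from 87.4 to 81.59 dB(A): IL = 5.81 dB.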